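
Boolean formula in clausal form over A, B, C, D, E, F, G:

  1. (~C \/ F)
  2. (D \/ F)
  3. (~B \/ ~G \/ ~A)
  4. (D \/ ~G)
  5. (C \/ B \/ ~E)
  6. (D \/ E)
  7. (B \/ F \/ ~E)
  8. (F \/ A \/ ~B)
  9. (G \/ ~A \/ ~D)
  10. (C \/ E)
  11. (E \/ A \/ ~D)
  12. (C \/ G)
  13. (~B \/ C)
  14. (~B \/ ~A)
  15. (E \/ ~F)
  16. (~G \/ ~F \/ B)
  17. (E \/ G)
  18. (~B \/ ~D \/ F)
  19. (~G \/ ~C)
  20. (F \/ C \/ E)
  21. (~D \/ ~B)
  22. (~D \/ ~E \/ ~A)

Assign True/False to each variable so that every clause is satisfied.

A = False, B = True, C = True, D = False, E = True, F = True, G = False

Check each clause:
  1. (~C \/ F) — F is true.
  2. (D \/ F) — F is true.
  3. (~A \/ ~G \/ ~B) — ~G is true.
  4. (~G \/ D) — ~G is true.
  5. (B \/ ~E \/ C) — C is true.
  6. (E \/ D) — E is true.
  7. (B \/ F \/ ~E) — B is true.
  8. (A \/ F \/ ~B) — F is true.
  9. (~D \/ G \/ ~A) — ~D is true.
  10. (C \/ E) — C is true.
  11. (~D \/ E \/ A) — ~D is true.
  12. (G \/ C) — C is true.
  13. (~B \/ C) — C is true.
  14. (~B \/ ~A) — ~A is true.
  15. (~F \/ E) — E is true.
  16. (B \/ ~F \/ ~G) — ~G is true.
  17. (G \/ E) — E is true.
  18. (~B \/ ~D \/ F) — ~D is true.
  19. (~G \/ ~C) — ~G is true.
  20. (F \/ E \/ C) — C is true.
  21. (~D \/ ~B) — ~D is true.
  22. (~A \/ ~D \/ ~E) — ~D is true.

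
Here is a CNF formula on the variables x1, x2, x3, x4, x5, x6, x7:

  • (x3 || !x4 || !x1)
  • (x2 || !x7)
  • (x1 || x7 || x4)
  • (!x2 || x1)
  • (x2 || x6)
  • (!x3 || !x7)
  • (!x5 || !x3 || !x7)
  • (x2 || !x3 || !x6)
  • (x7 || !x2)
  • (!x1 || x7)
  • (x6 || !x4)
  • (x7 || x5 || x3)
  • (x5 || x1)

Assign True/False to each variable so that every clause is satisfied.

x1 = T, x2 = T, x3 = F, x4 = F, x5 = F, x6 = F, x7 = T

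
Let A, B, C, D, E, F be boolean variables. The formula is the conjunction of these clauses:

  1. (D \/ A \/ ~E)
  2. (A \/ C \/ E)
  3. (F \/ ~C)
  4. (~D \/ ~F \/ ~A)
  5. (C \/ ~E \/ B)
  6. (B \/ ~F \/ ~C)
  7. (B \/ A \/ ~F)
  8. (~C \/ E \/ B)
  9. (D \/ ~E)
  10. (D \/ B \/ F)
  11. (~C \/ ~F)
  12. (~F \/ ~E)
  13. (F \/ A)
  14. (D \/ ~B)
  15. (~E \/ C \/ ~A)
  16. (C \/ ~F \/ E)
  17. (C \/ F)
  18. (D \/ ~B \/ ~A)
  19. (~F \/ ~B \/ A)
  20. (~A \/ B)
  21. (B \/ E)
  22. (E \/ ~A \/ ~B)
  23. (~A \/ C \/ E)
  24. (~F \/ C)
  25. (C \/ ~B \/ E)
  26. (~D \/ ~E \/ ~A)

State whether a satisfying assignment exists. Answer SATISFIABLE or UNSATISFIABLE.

UNSATISFIABLE

E = True:
  propagation gives D=True, F=False, C=False; an empty clause results — contradiction.
E = False:
  propagation gives B=True, D=True, A=False, C=True; an empty clause results — contradiction.
Every branch closes, so no satisfying assignment exists.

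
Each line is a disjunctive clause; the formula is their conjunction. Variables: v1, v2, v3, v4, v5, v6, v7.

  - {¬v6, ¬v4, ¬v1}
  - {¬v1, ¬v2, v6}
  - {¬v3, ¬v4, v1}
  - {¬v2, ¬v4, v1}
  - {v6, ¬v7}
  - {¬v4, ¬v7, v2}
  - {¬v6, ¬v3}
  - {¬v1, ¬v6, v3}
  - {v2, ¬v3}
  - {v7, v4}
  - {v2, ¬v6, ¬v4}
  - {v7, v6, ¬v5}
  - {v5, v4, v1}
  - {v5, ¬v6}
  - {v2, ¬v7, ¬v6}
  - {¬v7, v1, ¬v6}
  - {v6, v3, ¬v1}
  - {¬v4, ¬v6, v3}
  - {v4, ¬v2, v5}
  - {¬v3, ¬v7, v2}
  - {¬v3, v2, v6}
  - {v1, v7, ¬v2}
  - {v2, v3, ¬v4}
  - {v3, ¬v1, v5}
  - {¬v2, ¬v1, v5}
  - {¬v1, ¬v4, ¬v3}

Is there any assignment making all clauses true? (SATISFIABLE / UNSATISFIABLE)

UNSATISFIABLE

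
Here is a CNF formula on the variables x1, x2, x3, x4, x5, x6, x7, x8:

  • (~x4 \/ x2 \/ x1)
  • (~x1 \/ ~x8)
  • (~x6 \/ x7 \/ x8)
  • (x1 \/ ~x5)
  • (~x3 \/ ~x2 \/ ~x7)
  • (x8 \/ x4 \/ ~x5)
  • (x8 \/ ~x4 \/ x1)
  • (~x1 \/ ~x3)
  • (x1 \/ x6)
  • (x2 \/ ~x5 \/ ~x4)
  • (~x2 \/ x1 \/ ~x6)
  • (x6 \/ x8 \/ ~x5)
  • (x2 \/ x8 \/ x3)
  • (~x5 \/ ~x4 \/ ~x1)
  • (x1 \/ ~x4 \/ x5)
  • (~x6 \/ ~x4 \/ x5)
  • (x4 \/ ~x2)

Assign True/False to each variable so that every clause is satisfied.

Try x1 = True.
  then x8 is forced to False.
  then x3 is forced to False.
  then x2 is forced to True.
  then x4 is forced to True.
  then x5 is forced to False.
  then x6 is forced to False.
x7 is now unconstrained; take x7 = True.

x1=1  x2=1  x3=0  x4=1  x5=0  x6=0  x7=1  x8=0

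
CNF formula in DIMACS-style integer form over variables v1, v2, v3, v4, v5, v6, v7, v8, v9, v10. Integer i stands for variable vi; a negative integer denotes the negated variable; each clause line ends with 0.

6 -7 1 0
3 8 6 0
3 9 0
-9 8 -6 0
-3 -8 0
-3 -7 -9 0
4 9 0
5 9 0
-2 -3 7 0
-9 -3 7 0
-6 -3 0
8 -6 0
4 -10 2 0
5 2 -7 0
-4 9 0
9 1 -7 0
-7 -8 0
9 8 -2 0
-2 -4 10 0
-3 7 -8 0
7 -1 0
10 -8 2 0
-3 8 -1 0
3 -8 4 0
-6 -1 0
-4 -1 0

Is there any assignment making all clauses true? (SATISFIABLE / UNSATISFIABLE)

SATISFIABLE

v5 occurs only positively in the remaining clauses — set v5 = True.
Branch on v1: take v1 = False.
The remaining clauses are satisfied by v2 = True, v3 = False, v4 = True, v6 = False, v7 = False, v8 = True, v9 = True, v10 = True.
So v1=F, v2=T, v3=F, v4=T, v5=T, v6=F, v7=F, v8=T, v9=T, v10=T is a satisfying assignment.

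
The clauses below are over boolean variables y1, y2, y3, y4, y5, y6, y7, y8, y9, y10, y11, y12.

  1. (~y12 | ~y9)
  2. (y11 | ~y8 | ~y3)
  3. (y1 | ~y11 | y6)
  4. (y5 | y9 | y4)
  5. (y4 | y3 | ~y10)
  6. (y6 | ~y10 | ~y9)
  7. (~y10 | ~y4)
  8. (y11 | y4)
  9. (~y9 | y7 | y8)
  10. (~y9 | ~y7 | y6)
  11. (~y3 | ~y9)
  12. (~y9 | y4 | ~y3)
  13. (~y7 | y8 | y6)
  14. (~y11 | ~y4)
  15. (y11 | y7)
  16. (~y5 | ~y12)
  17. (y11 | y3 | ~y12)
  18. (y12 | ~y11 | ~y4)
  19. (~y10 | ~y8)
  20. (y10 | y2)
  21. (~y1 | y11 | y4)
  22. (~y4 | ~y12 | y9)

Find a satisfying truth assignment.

y1 = False, y2 = True, y3 = False, y4 = True, y5 = False, y6 = False, y7 = True, y8 = True, y9 = False, y10 = False, y11 = False, y12 = False

Check each clause:
  1. (~y12 | ~y9) — ~y12 is true.
  2. (~y8 | ~y3 | y11) — ~y3 is true.
  3. (y1 | y6 | ~y11) — ~y11 is true.
  4. (y5 | y4 | y9) — y4 is true.
  5. (y4 | ~y10 | y3) — y4 is true.
  6. (~y10 | ~y9 | y6) — ~y10 is true.
  7. (~y10 | ~y4) — ~y10 is true.
  8. (y11 | y4) — y4 is true.
  9. (~y9 | y8 | y7) — y8 is true.
  10. (~y7 | y6 | ~y9) — ~y9 is true.
  11. (~y3 | ~y9) — ~y3 is true.
  12. (~y9 | ~y3 | y4) — y4 is true.
  13. (y6 | y8 | ~y7) — y8 is true.
  14. (~y11 | ~y4) — ~y11 is true.
  15. (y11 | y7) — y7 is true.
  16. (~y5 | ~y12) — ~y5 is true.
  17. (~y12 | y11 | y3) — ~y12 is true.
  18. (~y11 | ~y4 | y12) — ~y11 is true.
  19. (~y8 | ~y10) — ~y10 is true.
  20. (y2 | y10) — y2 is true.
  21. (y11 | y4 | ~y1) — y4 is true.
  22. (~y4 | ~y12 | y9) — ~y12 is true.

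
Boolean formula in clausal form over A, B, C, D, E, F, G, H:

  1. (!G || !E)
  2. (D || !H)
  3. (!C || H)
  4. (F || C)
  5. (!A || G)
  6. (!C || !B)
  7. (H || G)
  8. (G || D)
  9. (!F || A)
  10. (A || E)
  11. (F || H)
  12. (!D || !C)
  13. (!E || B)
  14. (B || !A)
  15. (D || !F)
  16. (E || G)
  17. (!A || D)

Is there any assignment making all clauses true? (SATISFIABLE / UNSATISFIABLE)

Set A = True and propagate.
  then G is forced to True.
  then E is forced to False.
  then B is forced to True.
  then C is forced to False.
  then F is forced to True.
  then D is forced to True.
H is now unconstrained; take H = False.
So A=True, B=True, C=False, D=True, E=False, F=True, G=True, H=False is a satisfying assignment.

SATISFIABLE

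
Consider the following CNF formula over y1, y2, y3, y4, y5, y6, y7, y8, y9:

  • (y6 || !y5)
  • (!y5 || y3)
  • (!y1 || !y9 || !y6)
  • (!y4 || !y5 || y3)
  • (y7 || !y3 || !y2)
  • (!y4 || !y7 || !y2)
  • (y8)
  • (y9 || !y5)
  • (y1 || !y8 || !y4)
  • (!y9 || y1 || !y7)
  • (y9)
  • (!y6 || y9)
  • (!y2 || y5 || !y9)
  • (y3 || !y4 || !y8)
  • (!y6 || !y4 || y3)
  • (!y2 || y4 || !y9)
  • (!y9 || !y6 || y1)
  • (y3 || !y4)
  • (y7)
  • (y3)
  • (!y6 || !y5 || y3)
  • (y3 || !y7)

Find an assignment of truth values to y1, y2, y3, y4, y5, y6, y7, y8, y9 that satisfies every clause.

y1=1, y2=0, y3=1, y4=1, y5=0, y6=0, y7=1, y8=1, y9=1

Check each clause:
  1. (!y5 || y6) — !y5 is true.
  2. (!y5 || y3) — y3 is true.
  3. (!y9 || !y1 || !y6) — !y6 is true.
  4. (!y4 || !y5 || y3) — y3 is true.
  5. (!y2 || !y3 || y7) — !y2 is true.
  6. (!y7 || !y2 || !y4) — !y2 is true.
  7. (y8) — y8 is true.
  8. (!y5 || y9) — y9 is true.
  9. (!y8 || !y4 || y1) — y1 is true.
  10. (!y9 || y1 || !y7) — y1 is true.
  11. (y9) — y9 is true.
  12. (!y6 || y9) — y9 is true.
  13. (y5 || !y2 || !y9) — !y2 is true.
  14. (!y4 || !y8 || y3) — y3 is true.
  15. (y3 || !y6 || !y4) — !y6 is true.
  16. (!y2 || y4 || !y9) — y4 is true.
  17. (y1 || !y9 || !y6) — y1 is true.
  18. (!y4 || y3) — y3 is true.
  19. (y7) — y7 is true.
  20. (y3) — y3 is true.
  21. (!y5 || !y6 || y3) — !y6 is true.
  22. (y3 || !y7) — y3 is true.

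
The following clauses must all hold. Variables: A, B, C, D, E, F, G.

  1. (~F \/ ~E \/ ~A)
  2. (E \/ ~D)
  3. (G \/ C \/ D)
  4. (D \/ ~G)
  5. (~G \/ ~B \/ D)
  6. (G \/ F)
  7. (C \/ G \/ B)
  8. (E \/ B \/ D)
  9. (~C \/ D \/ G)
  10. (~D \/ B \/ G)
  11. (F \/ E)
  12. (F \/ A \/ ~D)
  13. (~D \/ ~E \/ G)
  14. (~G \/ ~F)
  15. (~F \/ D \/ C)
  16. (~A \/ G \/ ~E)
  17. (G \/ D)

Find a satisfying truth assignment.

A=True  B=True  C=True  D=True  E=True  F=False  G=True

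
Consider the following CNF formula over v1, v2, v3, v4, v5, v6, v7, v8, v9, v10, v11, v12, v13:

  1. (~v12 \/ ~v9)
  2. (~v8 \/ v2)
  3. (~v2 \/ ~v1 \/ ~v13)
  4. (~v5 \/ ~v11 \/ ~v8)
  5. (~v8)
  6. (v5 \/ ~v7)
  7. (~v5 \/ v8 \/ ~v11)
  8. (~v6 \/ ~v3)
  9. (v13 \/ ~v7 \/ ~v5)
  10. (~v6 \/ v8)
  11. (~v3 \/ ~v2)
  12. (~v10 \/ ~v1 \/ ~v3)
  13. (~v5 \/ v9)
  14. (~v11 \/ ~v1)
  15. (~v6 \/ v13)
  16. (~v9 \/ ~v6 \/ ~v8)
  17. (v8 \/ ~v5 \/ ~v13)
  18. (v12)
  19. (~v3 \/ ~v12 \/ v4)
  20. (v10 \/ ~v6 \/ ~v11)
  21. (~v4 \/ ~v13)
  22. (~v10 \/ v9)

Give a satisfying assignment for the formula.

(~v8) is a unit clause, so v8 = False.
Unit propagation: (~v6) forces v6 = False.
Unit propagation: (v12) forces v12 = True.
(~v9) is a unit clause, so v9 = False.
(~v5) is a unit clause, so v5 = False.
Unit propagation: (~v7) forces v7 = False.
(~v10) is a unit clause, so v10 = False.
v3 occurs only negated in the remaining clauses — set v3 = False.
v11 occurs only negated in the remaining clauses — set v11 = False.
Branch on v1: take v1 = True.
The remaining clauses are satisfied by v2 = True, v4 = False, v13 = False.
Every clause has at least one true literal under this assignment.

v1=T, v2=T, v3=F, v4=F, v5=F, v6=F, v7=F, v8=F, v9=F, v10=F, v11=F, v12=T, v13=F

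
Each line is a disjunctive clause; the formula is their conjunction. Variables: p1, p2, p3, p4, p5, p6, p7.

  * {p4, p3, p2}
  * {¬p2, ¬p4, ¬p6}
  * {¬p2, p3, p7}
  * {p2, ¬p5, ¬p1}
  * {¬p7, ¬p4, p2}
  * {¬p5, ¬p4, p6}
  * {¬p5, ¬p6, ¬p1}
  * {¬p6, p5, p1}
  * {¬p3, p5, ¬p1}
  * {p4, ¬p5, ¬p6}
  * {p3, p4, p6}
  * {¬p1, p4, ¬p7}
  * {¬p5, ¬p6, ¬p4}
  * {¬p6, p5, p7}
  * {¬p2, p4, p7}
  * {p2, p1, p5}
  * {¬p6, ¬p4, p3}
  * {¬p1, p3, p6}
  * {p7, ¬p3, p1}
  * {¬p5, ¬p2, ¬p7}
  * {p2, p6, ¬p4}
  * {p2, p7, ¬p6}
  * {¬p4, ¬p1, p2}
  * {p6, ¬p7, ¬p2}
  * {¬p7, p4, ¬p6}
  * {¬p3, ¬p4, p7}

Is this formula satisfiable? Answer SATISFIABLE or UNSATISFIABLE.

SATISFIABLE

Branch on p1: take p1 = False.
The remaining clauses are satisfied by p2 = False, p3 = True, p4 = False, p5 = True, p6 = False, p7 = True.
Every clause has at least one true literal under this assignment.
So p1 = F, p2 = F, p3 = T, p4 = F, p5 = T, p6 = F, p7 = T is a satisfying assignment.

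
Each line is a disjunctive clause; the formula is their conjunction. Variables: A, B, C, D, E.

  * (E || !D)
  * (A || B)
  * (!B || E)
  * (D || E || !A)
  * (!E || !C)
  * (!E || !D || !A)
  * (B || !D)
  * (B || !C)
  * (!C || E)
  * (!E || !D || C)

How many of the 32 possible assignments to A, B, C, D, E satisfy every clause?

3

The models are:
  A=F B=T C=F D=F E=T
  A=T B=F C=F D=F E=T
  A=T B=T C=F D=F E=T
That's 3 in total.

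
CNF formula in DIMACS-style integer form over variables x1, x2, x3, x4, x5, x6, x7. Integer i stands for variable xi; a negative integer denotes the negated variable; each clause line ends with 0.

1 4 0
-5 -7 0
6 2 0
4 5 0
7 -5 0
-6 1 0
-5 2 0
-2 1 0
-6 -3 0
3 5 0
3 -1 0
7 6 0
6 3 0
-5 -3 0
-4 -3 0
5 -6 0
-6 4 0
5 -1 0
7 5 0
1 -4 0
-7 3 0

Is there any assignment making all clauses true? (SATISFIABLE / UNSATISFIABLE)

UNSATISFIABLE

x5 = True:
  propagation gives x7=False; an empty clause results — contradiction.
x5 = False:
  propagation gives x4=True, x3=True; an empty clause results — contradiction.
Every branch closes, so no satisfying assignment exists.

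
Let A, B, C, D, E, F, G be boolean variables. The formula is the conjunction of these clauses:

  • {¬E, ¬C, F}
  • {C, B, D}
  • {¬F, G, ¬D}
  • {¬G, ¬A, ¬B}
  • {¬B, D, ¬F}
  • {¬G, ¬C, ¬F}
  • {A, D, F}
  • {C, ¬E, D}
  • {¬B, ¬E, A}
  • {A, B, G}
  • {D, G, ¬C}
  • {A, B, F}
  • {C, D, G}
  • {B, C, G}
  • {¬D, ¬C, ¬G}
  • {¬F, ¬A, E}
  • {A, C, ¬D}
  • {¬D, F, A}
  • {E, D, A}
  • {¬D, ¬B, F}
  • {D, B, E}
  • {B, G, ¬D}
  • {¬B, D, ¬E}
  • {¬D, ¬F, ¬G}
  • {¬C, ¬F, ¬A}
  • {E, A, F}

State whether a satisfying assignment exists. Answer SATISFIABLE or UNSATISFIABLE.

Branch on A: take A = True.
Set B = False and propagate.
Set C = False and propagate.
  then D is forced to True.
  then G is forced to True.
  then F is forced to False.
E is now unconstrained; take E = False.
So A = True, B = False, C = False, D = True, E = False, F = False, G = True is a satisfying assignment.

SATISFIABLE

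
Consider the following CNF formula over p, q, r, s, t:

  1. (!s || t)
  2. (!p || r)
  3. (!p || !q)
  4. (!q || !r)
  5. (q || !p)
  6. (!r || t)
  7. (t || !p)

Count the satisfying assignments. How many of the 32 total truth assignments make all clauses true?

Satisfying assignments:
  p=0 q=0 r=0 s=0 t=0
  p=0 q=0 r=0 s=0 t=1
  p=0 q=0 r=0 s=1 t=1
  p=0 q=0 r=1 s=0 t=1
  p=0 q=0 r=1 s=1 t=1
  p=0 q=1 r=0 s=0 t=0
  p=0 q=1 r=0 s=0 t=1
  p=0 q=1 r=0 s=1 t=1
Count: 8.

8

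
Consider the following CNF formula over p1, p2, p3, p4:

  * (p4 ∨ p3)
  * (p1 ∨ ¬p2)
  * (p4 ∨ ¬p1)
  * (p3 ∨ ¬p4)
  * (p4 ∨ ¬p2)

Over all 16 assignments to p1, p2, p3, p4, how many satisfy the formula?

4

The models are:
  p1=0 p2=0 p3=1 p4=0
  p1=0 p2=0 p3=1 p4=1
  p1=1 p2=0 p3=1 p4=1
  p1=1 p2=1 p3=1 p4=1
That's 4 in total.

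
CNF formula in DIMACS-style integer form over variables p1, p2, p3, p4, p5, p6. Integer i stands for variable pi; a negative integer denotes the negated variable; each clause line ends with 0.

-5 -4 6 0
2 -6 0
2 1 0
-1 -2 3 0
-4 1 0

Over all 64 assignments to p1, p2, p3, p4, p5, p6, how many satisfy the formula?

Case analysis on p1 and p2:
  p1=T, p2=T: 7 of the 16 assignments to (p3,p4,p5,p6) work.
  p1=T, p2=F: p3 free; 3 ways for (p4,p5,p6) × 2^1 = 6.
  p1=F, p2=T: forces p4=F; p3, p5, p6 free → 2^3 = 8.
  p1=F, p2=F: a clause becomes empty — 0.
Total: 7 + 6 + 8 + 0 = 21.

21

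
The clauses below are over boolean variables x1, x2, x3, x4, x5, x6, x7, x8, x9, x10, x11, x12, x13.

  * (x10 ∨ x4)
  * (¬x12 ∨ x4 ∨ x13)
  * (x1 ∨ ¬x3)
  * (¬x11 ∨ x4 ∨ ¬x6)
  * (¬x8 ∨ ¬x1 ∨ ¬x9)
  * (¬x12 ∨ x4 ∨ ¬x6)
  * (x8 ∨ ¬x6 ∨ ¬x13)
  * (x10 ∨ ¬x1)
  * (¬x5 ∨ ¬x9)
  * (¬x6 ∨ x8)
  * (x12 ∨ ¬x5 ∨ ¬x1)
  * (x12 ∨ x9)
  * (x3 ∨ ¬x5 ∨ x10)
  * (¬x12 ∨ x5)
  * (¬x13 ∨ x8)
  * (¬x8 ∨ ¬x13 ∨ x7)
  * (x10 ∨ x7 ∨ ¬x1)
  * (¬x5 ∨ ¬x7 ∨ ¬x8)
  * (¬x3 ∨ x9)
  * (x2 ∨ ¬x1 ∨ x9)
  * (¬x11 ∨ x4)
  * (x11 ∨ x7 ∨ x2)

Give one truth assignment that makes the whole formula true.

x1=True, x2=True, x3=True, x4=True, x5=False, x6=False, x7=True, x8=False, x9=True, x10=True, x11=False, x12=False, x13=False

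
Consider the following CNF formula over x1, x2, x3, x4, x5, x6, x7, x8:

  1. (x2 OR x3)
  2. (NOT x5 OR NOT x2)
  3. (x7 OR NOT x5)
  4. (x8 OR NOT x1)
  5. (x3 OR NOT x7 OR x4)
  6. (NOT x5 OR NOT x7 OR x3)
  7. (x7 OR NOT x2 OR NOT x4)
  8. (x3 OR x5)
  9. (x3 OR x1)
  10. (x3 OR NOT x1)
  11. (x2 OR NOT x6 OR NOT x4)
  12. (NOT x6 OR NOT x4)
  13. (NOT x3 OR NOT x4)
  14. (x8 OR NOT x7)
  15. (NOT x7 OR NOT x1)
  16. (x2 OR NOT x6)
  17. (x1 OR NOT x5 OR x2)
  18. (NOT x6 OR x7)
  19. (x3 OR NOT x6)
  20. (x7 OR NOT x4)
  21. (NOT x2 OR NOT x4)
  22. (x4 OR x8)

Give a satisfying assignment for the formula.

x1 = 1, x2 = 0, x3 = 1, x4 = 0, x5 = 0, x6 = 0, x7 = 0, x8 = 1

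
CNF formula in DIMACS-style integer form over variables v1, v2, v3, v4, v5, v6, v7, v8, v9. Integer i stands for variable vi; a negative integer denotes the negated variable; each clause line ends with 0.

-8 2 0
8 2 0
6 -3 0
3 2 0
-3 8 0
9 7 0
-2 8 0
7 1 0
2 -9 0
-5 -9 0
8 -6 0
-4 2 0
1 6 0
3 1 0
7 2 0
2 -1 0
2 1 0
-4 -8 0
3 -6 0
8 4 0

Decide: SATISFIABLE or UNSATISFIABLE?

SATISFIABLE

Pure literal: v7 appears only positively; assign v7 = True.
Branch on v1: take v1 = True.
  then v2 is forced to True.
  then v8 is forced to True.
  then v4 is forced to False.
Set v3 = True and propagate.
  then v6 is forced to True.
The remaining clauses are satisfied by v5 = True, v9 = False.
Every clause has at least one true literal under this assignment.
So v1=T, v2=T, v3=T, v4=F, v5=T, v6=T, v7=T, v8=T, v9=F is a satisfying assignment.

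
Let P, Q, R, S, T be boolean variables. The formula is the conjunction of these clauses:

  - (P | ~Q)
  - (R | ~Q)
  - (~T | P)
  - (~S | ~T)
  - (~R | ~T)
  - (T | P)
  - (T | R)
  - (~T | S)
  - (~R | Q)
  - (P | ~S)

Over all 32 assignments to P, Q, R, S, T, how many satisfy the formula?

2

The models are:
  P=T Q=T R=T S=F T=F
  P=T Q=T R=T S=T T=F
That's 2 in total.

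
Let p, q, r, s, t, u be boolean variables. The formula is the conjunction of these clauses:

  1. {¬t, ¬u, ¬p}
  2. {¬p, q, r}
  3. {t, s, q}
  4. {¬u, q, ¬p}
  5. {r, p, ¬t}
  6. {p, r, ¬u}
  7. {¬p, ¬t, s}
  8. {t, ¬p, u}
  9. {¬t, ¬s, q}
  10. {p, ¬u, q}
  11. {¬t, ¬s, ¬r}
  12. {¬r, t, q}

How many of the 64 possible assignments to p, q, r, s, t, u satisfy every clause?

Split on p, then t.
  p=T, t=T: remaining (q,r,s,u) ∈ {(T,F,T,F)} — 1.
  p=T, t=F: remaining (q,r,s,u) ∈ {(T,F,F,T); (T,F,T,T); (T,T,F,T); (T,T,T,T)} — 4.
  p=F, t=T: remaining (q,r,s,u) ∈ {(F,T,F,F); (T,T,F,F); (T,T,F,T)} — 3.
  p=F, t=F: 7 of the 16 assignments to (q,r,s,u) work.
Total: 1 + 4 + 3 + 7 = 15.

15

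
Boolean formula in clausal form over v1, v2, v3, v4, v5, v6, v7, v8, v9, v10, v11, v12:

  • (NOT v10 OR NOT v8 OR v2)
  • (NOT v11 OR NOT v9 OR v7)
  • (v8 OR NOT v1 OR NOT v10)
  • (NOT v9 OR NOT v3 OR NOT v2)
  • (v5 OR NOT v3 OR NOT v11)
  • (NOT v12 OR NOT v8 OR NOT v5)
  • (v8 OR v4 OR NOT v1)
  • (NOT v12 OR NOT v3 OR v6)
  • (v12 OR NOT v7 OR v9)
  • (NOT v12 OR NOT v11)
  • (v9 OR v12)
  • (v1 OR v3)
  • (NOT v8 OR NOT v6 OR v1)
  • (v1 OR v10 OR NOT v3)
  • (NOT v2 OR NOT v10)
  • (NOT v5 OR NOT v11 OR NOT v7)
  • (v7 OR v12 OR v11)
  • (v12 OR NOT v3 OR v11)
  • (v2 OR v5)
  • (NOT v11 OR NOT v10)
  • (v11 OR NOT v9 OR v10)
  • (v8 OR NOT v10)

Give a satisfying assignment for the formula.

v1=True, v2=False, v3=True, v4=True, v5=True, v6=True, v7=True, v8=False, v9=False, v10=False, v11=False, v12=True

v4 occurs only positively in the remaining clauses — set v4 = True.
Try v1 = True.
Branch on v2: take v2 = False.
  then v5 is forced to True.
Set v3 = True and propagate.
The remaining clauses are satisfied by v6 = True, v7 = True, v8 = False, v9 = False, v10 = False, v11 = False, v12 = True.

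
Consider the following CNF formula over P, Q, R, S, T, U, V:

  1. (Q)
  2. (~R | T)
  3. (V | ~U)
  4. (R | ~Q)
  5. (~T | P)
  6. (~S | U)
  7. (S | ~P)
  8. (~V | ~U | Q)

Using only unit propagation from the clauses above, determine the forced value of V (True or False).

(Q) stands alone — Q = True.
From (~Q | R) and Q = True: R = True.
From (T | ~R) and R = True: T = True.
In (~T | P), ~T is now false; P must hold, so P = True.
From (S | ~P) and P = True: S = True.
From (~S | U) and S = True: U = True.
In (V | ~U), ~U is now false; V must hold, so V = True.

True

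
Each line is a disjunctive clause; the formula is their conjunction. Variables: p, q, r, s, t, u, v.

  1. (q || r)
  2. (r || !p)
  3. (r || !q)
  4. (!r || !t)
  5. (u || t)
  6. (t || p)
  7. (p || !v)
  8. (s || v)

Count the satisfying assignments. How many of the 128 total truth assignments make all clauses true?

The models are:
  p=T q=F r=T s=F t=F u=T v=T
  p=T q=F r=T s=T t=F u=T v=F
  p=T q=F r=T s=T t=F u=T v=T
  p=T q=T r=T s=F t=F u=T v=T
  p=T q=T r=T s=T t=F u=T v=F
  p=T q=T r=T s=T t=F u=T v=T
That's 6 in total.

6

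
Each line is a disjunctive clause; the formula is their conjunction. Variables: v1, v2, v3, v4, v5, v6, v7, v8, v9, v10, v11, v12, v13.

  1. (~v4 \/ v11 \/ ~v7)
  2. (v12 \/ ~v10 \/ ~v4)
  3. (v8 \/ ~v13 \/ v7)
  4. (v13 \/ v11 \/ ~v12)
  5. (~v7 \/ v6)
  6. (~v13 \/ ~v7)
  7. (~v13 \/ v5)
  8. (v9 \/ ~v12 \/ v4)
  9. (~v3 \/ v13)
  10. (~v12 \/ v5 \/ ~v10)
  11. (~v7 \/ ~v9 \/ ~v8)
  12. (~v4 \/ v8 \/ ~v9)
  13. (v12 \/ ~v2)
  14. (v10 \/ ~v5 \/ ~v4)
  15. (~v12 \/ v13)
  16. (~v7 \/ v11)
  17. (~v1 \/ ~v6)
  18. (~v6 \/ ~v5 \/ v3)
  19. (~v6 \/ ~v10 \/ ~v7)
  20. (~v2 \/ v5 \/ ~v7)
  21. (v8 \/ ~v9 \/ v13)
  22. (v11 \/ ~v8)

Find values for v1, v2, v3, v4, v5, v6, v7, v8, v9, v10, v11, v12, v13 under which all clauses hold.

Pure literal: v1 appears only negated; assign v1 = False.
Pure literal: v2 appears only negated; assign v2 = False.
Try v3 = True.
  then v13 is forced to True.
  then v7 is forced to False.
  then v8 is forced to True.
  then v5 is forced to True.
  then v11 is forced to True.
Set v4 = True and propagate.
  then v10 is forced to True.
  then v12 is forced to True.
v6, v9 are now unconstrained; take v6 = True, v9 = True.

v1 = False  v2 = False  v3 = True  v4 = True  v5 = True  v6 = True  v7 = False  v8 = True  v9 = True  v10 = True  v11 = True  v12 = True  v13 = True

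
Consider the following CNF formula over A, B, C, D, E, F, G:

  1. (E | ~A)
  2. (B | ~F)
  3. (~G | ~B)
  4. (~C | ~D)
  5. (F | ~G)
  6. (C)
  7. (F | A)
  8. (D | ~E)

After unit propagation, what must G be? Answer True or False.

(C) stands alone — C = True.
(~D | ~C) with C = True leaves only ~D, so D = False.
(~E | D) with D = False leaves only ~E, so E = False.
In (E | ~A), E is now false; ~A must hold, so A = False.
From (A | F) and A = False: F = True.
(B | ~F): since F = True, the clause reduces to (B). B = True.
From (~B | ~G) and B = True: G = False.

False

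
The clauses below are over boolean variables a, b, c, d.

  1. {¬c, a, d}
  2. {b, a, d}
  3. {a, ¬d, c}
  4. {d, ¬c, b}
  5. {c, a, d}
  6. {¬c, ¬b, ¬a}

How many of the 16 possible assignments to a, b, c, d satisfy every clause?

7

The models are:
  a=0 b=0 c=1 d=1
  a=0 b=1 c=1 d=1
  a=1 b=0 c=0 d=0
  a=1 b=0 c=0 d=1
  a=1 b=0 c=1 d=1
  a=1 b=1 c=0 d=0
  a=1 b=1 c=0 d=1
That's 7 in total.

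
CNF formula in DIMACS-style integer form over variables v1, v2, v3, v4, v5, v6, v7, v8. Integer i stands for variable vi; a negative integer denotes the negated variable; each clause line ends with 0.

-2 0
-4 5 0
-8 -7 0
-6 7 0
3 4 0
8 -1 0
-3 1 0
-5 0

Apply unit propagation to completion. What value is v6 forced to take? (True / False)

(¬v2) stands alone — v2 = False.
(¬v5) is a unit clause: v5 = False.
From (v5 ∨ ¬v4) and v5 = False: v4 = False.
(v4 ∨ v3): since v4 = False, the clause reduces to (v3). v3 = True.
(v1 ∨ ¬v3) with v3 = True leaves only v1, so v1 = True.
(¬v1 ∨ v8) with v1 = True leaves only v8, so v8 = True.
(¬v8 ∨ ¬v7): since v8 = True, the clause reduces to (¬v7). v7 = False.
In (v7 ∨ ¬v6), v7 is now false; ¬v6 must hold, so v6 = False.

False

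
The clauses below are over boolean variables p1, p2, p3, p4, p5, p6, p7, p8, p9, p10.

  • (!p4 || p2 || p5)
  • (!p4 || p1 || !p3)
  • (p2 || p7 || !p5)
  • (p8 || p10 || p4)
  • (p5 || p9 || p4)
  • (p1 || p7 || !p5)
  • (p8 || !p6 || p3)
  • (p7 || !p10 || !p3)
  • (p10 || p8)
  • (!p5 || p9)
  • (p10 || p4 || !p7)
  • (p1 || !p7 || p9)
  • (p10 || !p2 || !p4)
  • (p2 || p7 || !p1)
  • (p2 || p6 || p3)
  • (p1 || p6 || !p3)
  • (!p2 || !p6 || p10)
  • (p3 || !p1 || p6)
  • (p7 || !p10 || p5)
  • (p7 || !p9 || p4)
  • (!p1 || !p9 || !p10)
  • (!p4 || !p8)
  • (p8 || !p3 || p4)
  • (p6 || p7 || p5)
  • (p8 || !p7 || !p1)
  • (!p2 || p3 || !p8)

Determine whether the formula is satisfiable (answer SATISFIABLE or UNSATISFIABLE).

Try p1 = False.
Branch on p2: take p2 = False.
The remaining clauses are satisfied by p3 = False, p4 = False, p5 = True, p6 = True, p7 = True, p8 = True, p9 = True, p10 = True.
Every clause has at least one true literal under this assignment.
So p1=0, p2=0, p3=0, p4=0, p5=1, p6=1, p7=1, p8=1, p9=1, p10=1 is a satisfying assignment.

SATISFIABLE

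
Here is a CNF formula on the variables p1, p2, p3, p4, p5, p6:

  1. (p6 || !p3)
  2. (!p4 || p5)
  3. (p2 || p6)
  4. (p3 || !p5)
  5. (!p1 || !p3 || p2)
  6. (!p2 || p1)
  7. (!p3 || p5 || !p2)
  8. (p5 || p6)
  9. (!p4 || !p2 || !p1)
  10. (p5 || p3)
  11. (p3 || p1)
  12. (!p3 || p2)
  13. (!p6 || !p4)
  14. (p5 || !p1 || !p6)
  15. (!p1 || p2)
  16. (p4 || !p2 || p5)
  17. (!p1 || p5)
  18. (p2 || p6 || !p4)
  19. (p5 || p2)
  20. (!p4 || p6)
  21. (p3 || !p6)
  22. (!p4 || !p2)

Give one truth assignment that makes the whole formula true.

Try p1 = True.
  then p2 is forced to True.
  then p4 is forced to False.
  then p5 is forced to True.
  then p3 is forced to True.
  then p6 is forced to True.
Every clause has at least one true literal under this assignment.

p1=True  p2=True  p3=True  p4=False  p5=True  p6=True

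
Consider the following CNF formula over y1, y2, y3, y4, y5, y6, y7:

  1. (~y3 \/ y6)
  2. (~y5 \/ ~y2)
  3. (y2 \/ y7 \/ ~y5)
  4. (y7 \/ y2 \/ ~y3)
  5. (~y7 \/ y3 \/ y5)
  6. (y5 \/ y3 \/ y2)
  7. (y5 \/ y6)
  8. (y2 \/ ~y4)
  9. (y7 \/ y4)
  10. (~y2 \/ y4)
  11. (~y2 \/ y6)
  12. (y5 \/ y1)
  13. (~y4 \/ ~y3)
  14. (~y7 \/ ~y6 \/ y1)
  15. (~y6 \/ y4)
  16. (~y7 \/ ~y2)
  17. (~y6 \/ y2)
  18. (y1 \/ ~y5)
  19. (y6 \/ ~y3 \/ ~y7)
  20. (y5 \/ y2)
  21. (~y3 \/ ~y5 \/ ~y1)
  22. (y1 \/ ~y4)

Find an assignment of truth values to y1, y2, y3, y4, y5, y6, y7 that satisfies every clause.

y1=T, y2=F, y3=F, y4=F, y5=T, y6=F, y7=T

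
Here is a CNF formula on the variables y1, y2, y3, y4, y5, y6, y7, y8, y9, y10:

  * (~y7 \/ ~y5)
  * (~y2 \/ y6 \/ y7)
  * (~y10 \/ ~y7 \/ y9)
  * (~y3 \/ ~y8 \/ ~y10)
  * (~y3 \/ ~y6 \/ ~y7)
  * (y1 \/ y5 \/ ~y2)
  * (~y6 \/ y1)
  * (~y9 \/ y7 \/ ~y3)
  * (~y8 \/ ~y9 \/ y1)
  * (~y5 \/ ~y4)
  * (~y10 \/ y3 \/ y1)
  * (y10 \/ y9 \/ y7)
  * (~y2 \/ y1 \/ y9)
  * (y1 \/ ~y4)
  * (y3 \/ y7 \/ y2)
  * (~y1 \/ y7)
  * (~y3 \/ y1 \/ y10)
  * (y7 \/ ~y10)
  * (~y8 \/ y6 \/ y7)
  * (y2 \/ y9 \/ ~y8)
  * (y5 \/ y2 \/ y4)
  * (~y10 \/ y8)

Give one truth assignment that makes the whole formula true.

Try y1 = True.
  then y7 is forced to True.
  then y5 is forced to False.
Set y2 = True and propagate.
For the remaining variables, y3 = False, y4 = False, y6 = False, y8 = False, y9 = True, y10 = False works.

y1 = T, y2 = T, y3 = F, y4 = F, y5 = F, y6 = F, y7 = T, y8 = F, y9 = T, y10 = F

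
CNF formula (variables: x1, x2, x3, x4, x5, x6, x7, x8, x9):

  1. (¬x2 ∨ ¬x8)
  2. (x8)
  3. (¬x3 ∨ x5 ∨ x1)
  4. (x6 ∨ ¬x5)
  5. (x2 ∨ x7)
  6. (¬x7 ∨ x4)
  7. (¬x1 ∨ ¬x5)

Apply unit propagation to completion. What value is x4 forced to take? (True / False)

True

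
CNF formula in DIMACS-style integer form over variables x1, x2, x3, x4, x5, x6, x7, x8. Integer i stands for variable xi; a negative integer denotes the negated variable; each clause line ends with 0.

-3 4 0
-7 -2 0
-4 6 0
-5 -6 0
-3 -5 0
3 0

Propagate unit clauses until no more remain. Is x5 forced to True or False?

False

Unit clause (x3) sets x3 = True.
In (x4 OR NOT x3), NOT x3 is now false; x4 must hold, so x4 = True.
In (x6 OR NOT x4), NOT x4 is now false; x6 must hold, so x6 = True.
(NOT x6 OR NOT x5): since x6 = True, the clause reduces to (NOT x5). x5 = False.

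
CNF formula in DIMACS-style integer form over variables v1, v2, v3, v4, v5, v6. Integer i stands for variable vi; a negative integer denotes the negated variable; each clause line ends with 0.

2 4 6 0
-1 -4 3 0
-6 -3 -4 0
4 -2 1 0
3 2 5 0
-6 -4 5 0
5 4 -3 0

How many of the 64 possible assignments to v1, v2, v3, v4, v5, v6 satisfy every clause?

23

Split on v4, then v3.
  v4=T, v3=T: forces v6=F; v1, v2, v5 free → 2^3 = 8.
  v4=T, v3=F: 5 of the 16 assignments to (v1,v2,v5,v6) work.
  v4=F, v3=T: remaining (v1,v2,v5,v6) ∈ {(F,F,T,T); (T,F,T,T); (T,T,T,F); (T,T,T,T)} — 4.
  v4=F, v3=F: 6 of the 16 assignments to (v1,v2,v5,v6) work.
Total: 8 + 5 + 4 + 6 = 23.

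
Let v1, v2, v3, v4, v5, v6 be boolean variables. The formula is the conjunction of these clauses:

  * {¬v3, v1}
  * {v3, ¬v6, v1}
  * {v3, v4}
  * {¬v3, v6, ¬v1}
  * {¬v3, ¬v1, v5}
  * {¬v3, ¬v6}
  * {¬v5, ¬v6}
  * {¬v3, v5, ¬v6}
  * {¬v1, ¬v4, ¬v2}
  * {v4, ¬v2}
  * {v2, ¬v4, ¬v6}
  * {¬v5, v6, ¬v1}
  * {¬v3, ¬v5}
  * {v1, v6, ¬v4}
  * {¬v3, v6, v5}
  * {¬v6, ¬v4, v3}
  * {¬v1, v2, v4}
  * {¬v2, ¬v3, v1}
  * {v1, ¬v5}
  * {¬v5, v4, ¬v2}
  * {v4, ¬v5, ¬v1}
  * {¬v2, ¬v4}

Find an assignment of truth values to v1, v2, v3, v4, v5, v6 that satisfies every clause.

v1=T  v2=F  v3=F  v4=T  v5=F  v6=F

Check each clause:
  1. {v1, ¬v3} — v1 is true.
  2. {v1, v3, ¬v6} — v1 is true.
  3. {v3, v4} — v4 is true.
  4. {¬v1, v6, ¬v3} — ¬v3 is true.
  5. {¬v1, ¬v3, v5} — ¬v3 is true.
  6. {¬v3, ¬v6} — ¬v6 is true.
  7. {¬v6, ¬v5} — ¬v6 is true.
  8. {v5, ¬v6, ¬v3} — ¬v3 is true.
  9. {¬v2, ¬v4, ¬v1} — ¬v2 is true.
  10. {v4, ¬v2} — v4 is true.
  11. {¬v4, ¬v6, v2} — ¬v6 is true.
  12. {¬v1, ¬v5, v6} — ¬v5 is true.
  13. {¬v3, ¬v5} — ¬v5 is true.
  14. {¬v4, v1, v6} — v1 is true.
  15. {v5, ¬v3, v6} — ¬v3 is true.
  16. {v3, ¬v6, ¬v4} — ¬v6 is true.
  17. {¬v1, v2, v4} — v4 is true.
  18. {v1, ¬v3, ¬v2} — v1 is true.
  19. {v1, ¬v5} — v1 is true.
  20. {v4, ¬v5, ¬v2} — ¬v5 is true.
  21. {¬v1, v4, ¬v5} — ¬v5 is true.
  22. {¬v4, ¬v2} — ¬v2 is true.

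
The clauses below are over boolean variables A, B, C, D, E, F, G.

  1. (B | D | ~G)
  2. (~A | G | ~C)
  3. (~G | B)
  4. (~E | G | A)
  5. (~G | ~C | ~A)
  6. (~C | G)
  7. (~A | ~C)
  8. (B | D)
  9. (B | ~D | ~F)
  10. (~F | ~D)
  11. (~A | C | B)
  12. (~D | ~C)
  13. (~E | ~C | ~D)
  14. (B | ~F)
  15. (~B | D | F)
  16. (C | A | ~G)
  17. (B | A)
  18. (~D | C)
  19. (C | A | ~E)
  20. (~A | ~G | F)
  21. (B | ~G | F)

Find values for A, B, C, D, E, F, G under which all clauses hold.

A=T  B=T  C=F  D=F  E=T  F=T  G=T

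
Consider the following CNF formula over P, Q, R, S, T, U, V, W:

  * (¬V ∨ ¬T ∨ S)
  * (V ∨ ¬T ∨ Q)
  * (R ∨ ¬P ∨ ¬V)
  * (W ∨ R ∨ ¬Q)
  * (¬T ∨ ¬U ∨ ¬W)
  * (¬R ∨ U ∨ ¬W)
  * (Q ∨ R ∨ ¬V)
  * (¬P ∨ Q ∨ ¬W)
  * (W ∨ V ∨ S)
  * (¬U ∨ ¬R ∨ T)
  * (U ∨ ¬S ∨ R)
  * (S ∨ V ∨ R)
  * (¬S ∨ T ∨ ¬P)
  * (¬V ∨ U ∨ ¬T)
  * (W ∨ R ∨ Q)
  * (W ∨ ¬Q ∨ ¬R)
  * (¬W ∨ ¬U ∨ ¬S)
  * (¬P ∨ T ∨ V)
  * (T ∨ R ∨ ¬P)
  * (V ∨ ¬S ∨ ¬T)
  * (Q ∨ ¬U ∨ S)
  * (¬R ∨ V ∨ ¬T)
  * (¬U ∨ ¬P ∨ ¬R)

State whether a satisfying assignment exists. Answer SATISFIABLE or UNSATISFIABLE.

SATISFIABLE

Pure literal: P appears only negated; assign P = False.
Try Q = True.
The remaining clauses are satisfied by R = False, S = False, T = False, U = False, V = True, W = True.
So P=False  Q=True  R=False  S=False  T=False  U=False  V=True  W=True is a satisfying assignment.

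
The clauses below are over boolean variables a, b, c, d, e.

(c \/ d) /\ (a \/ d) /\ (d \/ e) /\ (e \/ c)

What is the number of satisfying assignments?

Case analysis on d and c:
  d=1, c=1: a, b, e free → 2^3 = 8.
  d=1, c=0: remaining (a,b,e) ∈ {(0,0,1); (0,1,1); (1,0,1); (1,1,1)} — 4.
  d=0, c=1: remaining (a,b,e) ∈ {(1,0,1); (1,1,1)} — 2.
  d=0, c=0: a clause becomes empty — 0.
Total: 8 + 4 + 2 + 0 = 14.

14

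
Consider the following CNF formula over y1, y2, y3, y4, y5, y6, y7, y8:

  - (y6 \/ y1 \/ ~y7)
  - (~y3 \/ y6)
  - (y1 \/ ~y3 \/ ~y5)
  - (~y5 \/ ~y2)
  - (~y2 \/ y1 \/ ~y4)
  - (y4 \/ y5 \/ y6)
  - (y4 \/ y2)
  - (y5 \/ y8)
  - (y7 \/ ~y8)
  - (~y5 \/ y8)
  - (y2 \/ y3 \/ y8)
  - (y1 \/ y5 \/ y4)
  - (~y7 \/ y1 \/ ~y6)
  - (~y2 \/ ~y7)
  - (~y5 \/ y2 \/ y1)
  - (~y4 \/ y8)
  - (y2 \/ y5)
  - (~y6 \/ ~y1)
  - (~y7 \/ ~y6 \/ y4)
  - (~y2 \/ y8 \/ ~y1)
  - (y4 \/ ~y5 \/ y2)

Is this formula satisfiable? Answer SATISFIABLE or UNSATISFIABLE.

SATISFIABLE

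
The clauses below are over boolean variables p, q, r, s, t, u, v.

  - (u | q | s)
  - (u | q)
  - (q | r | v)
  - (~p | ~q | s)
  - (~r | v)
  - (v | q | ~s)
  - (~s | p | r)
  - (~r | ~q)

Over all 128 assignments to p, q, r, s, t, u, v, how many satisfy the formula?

Split on q, then r.
  q=1, r=1: a clause becomes empty — 0.
  q=1, r=0: t, u, v free; 2 ways for (p,s) × 2^3 = 16.
  q=0, r=1: forces u=1; v=1; p, s, t free → 2^3 = 8.
  q=0, r=0: t free; 3 ways for (p,s,u,v) × 2^1 = 6.
Total: 0 + 16 + 8 + 6 = 30.

30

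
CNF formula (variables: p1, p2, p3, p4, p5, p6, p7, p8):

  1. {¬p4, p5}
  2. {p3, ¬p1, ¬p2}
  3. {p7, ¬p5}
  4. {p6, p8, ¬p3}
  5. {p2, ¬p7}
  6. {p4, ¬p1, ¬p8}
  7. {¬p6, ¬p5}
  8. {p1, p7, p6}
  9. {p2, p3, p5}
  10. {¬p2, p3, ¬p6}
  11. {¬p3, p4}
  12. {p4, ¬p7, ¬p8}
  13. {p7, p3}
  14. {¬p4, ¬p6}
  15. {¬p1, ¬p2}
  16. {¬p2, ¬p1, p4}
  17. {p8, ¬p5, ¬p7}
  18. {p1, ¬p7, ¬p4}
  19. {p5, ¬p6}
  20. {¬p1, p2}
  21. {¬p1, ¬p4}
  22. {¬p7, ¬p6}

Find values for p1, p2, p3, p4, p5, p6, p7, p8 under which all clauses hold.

p1=0, p2=1, p3=0, p4=0, p5=0, p6=0, p7=1, p8=0

Branch on p1: take p1 = False.
Branch on p2: take p2 = True.
Try p3 = False.
  then p6 is forced to False.
  then p7 is forced to True.
  then p4 is forced to False.
  then p8 is forced to False.
  then p5 is forced to False.
Every clause has at least one true literal under this assignment.
Check each clause:
  1. {¬p4, p5} — ¬p4 is true.
  2. {¬p2, p3, ¬p1} — ¬p1 is true.
  3. {p7, ¬p5} — ¬p5 is true.
  4. {¬p3, p8, p6} — ¬p3 is true.
  5. {p2, ¬p7} — p2 is true.
  6. {p4, ¬p1, ¬p8} — ¬p8 is true.
  7. {¬p6, ¬p5} — ¬p6 is true.
  8. {p1, p6, p7} — p7 is true.
  9. {p3, p2, p5} — p2 is true.
  10. {p3, ¬p6, ¬p2} — ¬p6 is true.
  11. {¬p3, p4} — ¬p3 is true.
  12. {p4, ¬p8, ¬p7} — ¬p8 is true.
  13. {p3, p7} — p7 is true.
  14. {¬p4, ¬p6} — ¬p6 is true.
  15. {¬p2, ¬p1} — ¬p1 is true.
  16. {¬p1, p4, ¬p2} — ¬p1 is true.
  17. {p8, ¬p7, ¬p5} — ¬p5 is true.
  18. {¬p7, p1, ¬p4} — ¬p4 is true.
  19. {p5, ¬p6} — ¬p6 is true.
  20. {¬p1, p2} — p2 is true.
  21. {¬p4, ¬p1} — ¬p4 is true.
  22. {¬p6, ¬p7} — ¬p6 is true.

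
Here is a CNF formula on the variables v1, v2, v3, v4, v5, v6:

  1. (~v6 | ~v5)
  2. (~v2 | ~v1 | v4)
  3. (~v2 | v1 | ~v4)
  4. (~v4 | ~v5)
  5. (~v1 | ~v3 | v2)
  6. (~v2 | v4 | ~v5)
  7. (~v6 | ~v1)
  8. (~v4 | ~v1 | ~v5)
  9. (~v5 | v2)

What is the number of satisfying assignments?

16

Split on v1, then v2.
  v1=1, v2=1: remaining (v3,v4,v5,v6) ∈ {(0,1,0,0); (1,1,0,0)} — 2.
  v1=1, v2=0: remaining (v3,v4,v5,v6) ∈ {(0,0,0,0); (0,1,0,0)} — 2.
  v1=0, v2=1: remaining (v3,v4,v5,v6) ∈ {(0,0,0,0); (0,0,0,1); (1,0,0,0); (1,0,0,1)} — 4.
  v1=0, v2=0: forces v5=0; v3, v4, v6 free → 2^3 = 8.
Total: 2 + 2 + 4 + 8 = 16.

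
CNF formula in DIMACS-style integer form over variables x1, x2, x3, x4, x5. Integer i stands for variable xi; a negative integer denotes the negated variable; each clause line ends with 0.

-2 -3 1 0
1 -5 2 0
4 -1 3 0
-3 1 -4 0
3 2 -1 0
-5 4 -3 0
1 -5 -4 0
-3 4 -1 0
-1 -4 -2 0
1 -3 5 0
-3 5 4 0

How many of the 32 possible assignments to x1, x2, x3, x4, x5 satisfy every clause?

7

Satisfying assignments:
  x1=0 x2=0 x3=0 x4=0 x5=0
  x1=0 x2=0 x3=0 x4=1 x5=0
  x1=0 x2=1 x3=0 x4=0 x5=0
  x1=0 x2=1 x3=0 x4=0 x5=1
  x1=0 x2=1 x3=0 x4=1 x5=0
  x1=1 x2=0 x3=1 x4=1 x5=0
  x1=1 x2=0 x3=1 x4=1 x5=1
That's 7 in total.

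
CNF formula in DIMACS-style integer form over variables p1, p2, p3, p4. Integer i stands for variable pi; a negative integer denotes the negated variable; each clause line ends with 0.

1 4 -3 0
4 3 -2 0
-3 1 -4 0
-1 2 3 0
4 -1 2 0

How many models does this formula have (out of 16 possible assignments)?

7

Split on p1, then p3.
  p1=1, p3=1: remaining (p2,p4) ∈ {(0,1); (1,0); (1,1)} — 3.
  p1=1, p3=0: remaining (p2,p4) ∈ {(1,1)} — 1.
  p1=0, p3=1: a clause becomes empty — 0.
  p1=0, p3=0: remaining (p2,p4) ∈ {(0,0); (0,1); (1,1)} — 3.
Total: 3 + 1 + 0 + 3 = 7.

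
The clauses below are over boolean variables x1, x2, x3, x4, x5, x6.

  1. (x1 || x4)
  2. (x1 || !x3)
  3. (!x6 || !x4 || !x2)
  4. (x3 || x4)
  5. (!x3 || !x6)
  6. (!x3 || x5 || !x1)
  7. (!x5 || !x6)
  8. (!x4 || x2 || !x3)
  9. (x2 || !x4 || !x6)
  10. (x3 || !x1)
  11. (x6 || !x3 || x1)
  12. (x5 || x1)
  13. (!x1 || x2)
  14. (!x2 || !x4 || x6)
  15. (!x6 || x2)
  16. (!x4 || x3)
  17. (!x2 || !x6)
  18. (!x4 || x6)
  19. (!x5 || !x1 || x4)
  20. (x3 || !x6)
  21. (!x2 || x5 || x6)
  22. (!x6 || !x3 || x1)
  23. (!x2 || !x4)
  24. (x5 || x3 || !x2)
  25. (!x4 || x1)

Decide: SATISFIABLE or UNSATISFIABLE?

x6 = True:
  propagation gives x3=False; an empty clause results — contradiction.
x6 = False:
  propagation gives x4=False, x1=True, x3=True, x5=True; an empty clause results — contradiction.
Every branch closes, so no satisfying assignment exists.

UNSATISFIABLE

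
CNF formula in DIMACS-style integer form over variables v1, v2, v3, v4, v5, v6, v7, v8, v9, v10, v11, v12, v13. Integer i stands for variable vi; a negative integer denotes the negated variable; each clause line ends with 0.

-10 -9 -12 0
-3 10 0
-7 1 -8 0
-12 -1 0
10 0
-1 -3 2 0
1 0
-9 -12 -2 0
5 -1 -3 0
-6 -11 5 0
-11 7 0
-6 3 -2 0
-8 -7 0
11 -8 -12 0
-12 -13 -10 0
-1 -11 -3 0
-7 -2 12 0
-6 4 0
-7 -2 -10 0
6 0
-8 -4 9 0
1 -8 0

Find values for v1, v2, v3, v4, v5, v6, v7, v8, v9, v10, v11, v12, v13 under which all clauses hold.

v1=True, v2=True, v3=True, v4=True, v5=True, v6=True, v7=False, v8=False, v9=False, v10=True, v11=False, v12=False, v13=False

Check each clause:
  1. (!v12 || !v9 || !v10) — !v12 is true.
  2. (!v3 || v10) — v10 is true.
  3. (v1 || !v7 || !v8) — !v8 is true.
  4. (!v12 || !v1) — !v12 is true.
  5. (v10) — v10 is true.
  6. (!v3 || !v1 || v2) — v2 is true.
  7. (v1) — v1 is true.
  8. (!v12 || !v2 || !v9) — !v12 is true.
  9. (v5 || !v3 || !v1) — v5 is true.
  10. (!v6 || !v11 || v5) — !v11 is true.
  11. (!v11 || v7) — !v11 is true.
  12. (v3 || !v2 || !v6) — v3 is true.
  13. (!v7 || !v8) — !v8 is true.
  14. (!v12 || v11 || !v8) — !v8 is true.
  15. (!v12 || !v13 || !v10) — !v13 is true.
  16. (!v3 || !v11 || !v1) — !v11 is true.
  17. (v12 || !v2 || !v7) — !v7 is true.
  18. (!v6 || v4) — v4 is true.
  19. (!v7 || !v10 || !v2) — !v7 is true.
  20. (v6) — v6 is true.
  21. (!v4 || !v8 || v9) — !v8 is true.
  22. (!v8 || v1) — !v8 is true.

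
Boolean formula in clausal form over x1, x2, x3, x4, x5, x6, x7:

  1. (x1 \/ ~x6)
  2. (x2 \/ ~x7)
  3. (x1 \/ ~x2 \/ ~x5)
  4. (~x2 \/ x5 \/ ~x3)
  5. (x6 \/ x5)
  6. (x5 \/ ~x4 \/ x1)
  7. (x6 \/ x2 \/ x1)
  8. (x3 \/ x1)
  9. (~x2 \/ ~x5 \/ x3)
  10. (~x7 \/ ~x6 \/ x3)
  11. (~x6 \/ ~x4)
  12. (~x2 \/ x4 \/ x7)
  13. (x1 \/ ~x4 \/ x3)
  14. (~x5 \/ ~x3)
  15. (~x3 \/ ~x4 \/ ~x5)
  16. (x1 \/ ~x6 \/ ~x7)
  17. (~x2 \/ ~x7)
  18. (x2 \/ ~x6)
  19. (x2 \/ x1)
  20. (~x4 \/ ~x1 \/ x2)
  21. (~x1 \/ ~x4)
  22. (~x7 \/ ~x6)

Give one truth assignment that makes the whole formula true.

x1=1, x2=0, x3=0, x4=0, x5=1, x6=0, x7=0

Check each clause:
  1. (x1 \/ ~x6) — x1 is true.
  2. (~x7 \/ x2) — ~x7 is true.
  3. (~x5 \/ x1 \/ ~x2) — x1 is true.
  4. (~x2 \/ x5 \/ ~x3) — ~x3 is true.
  5. (x6 \/ x5) — x5 is true.
  6. (x1 \/ ~x4 \/ x5) — x1 is true.
  7. (x2 \/ x1 \/ x6) — x1 is true.
  8. (x3 \/ x1) — x1 is true.
  9. (~x2 \/ ~x5 \/ x3) — ~x2 is true.
  10. (~x7 \/ x3 \/ ~x6) — ~x7 is true.
  11. (~x4 \/ ~x6) — ~x6 is true.
  12. (x7 \/ x4 \/ ~x2) — ~x2 is true.
  13. (x3 \/ x1 \/ ~x4) — x1 is true.
  14. (~x3 \/ ~x5) — ~x3 is true.
  15. (~x4 \/ ~x3 \/ ~x5) — ~x4 is true.
  16. (~x7 \/ x1 \/ ~x6) — x1 is true.
  17. (~x2 \/ ~x7) — ~x7 is true.
  18. (~x6 \/ x2) — ~x6 is true.
  19. (x2 \/ x1) — x1 is true.
  20. (~x1 \/ x2 \/ ~x4) — ~x4 is true.
  21. (~x4 \/ ~x1) — ~x4 is true.
  22. (~x7 \/ ~x6) — ~x7 is true.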